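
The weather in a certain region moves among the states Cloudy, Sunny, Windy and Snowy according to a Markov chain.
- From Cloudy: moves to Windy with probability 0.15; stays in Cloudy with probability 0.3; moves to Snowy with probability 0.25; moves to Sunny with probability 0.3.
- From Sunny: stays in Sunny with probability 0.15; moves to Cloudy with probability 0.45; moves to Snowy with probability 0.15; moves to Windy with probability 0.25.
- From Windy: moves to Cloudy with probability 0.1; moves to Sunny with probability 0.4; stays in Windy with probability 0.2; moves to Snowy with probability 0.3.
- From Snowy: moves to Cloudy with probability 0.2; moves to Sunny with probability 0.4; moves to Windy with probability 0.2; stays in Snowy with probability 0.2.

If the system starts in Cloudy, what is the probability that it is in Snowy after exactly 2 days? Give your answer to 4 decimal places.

0.2150

Propagate the distribution vector 2 days from Cloudy.
After 0 days: (1.0000, 0.0000, 0.0000, 0.0000)
After 1 day: (0.3000, 0.3000, 0.1500, 0.2500)
After 2 days: (0.2900, 0.2950, 0.2000, 0.2150)
P(in Snowy after 2 days) = 0.2150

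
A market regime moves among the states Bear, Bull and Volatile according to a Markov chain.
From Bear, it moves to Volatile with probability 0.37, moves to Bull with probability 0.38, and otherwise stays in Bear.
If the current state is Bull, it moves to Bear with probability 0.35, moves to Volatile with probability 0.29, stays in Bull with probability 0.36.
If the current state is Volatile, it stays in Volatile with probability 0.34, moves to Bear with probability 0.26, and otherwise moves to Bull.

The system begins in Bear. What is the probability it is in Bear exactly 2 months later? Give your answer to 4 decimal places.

Sum over the intermediate state after 1 month:
P = P(Bear→Bear)·P(Bear→Bear) + P(Bear→Bull)·P(Bull→Bear) + P(Bear→Volatile)·P(Volatile→Bear)
  = 0.25×0.25 + 0.38×0.35 + 0.37×0.26
  = 0.0625 + 0.1330 + 0.0962 = 0.2917

0.2917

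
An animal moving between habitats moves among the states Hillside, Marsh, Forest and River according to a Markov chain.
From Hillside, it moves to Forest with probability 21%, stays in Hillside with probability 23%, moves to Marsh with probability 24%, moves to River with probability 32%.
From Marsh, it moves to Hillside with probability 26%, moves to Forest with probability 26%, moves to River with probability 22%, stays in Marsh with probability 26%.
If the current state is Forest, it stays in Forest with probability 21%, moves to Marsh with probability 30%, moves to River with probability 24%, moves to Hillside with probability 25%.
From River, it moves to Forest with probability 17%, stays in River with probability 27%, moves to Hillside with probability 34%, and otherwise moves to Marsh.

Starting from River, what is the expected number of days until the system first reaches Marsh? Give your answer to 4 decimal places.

4.1501

Let t(s) be the expected number of days to first reach Marsh from state s, with t(Marsh) = 0. Conditioning on the first day:
t(Hillside) = 1 + 0.23·t(Hillside) + 0.21·t(Forest) + 0.32·t(River)
t(Forest) = 1 + 0.25·t(Hillside) + 0.21·t(Forest) + 0.24·t(River)
t(River) = 1 + 0.34·t(Hillside) + 0.17·t(Forest) + 0.27·t(River)
Solving: t(Hillside) = 4.0632, t(Forest) = 3.8124, t(River) = 4.1501.
Expected days from River to Marsh: 4.1501.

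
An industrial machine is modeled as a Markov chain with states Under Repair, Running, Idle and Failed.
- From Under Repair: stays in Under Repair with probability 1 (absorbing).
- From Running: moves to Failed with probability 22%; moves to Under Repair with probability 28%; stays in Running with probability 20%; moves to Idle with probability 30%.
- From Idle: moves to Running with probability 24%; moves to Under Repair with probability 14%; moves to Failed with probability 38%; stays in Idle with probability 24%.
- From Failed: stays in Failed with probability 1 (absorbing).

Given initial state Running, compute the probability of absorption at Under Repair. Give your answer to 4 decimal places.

Let h(s) be the probability of absorption at Under Repair starting from transient state s. Then h(Under Repair) = 1 and h(Failed) = 0. By first-step analysis:
h(Running) = 0.28·1 + 0.2·h(Running) + 0.3·h(Idle) + 0.22·0
h(Idle) = 0.14·1 + 0.24·h(Running) + 0.24·h(Idle) + 0.38·0
Solving: h(Running) = 0.4754, h(Idle) = 0.3343.
Starting from Running, the probability is 0.4754.

0.4754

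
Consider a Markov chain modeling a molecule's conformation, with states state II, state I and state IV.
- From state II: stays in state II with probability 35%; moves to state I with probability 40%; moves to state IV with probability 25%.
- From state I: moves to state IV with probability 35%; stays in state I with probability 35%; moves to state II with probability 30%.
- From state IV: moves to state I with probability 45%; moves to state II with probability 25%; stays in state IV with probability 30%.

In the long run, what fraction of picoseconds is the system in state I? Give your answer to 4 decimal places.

Let the stationary distribution be π with π = πP and π_1 + π_2 + π_3 = 1.
π_1 = 0.35·π_1 + 0.3·π_2 + 0.25·π_3
π_2 = 0.4·π_1 + 0.35·π_2 + 0.45·π_3
Solving with the normalization constraint gives π = (0.2997, 0.3955, 0.3048).
So the stationary probability of state I is 0.3955.

0.3955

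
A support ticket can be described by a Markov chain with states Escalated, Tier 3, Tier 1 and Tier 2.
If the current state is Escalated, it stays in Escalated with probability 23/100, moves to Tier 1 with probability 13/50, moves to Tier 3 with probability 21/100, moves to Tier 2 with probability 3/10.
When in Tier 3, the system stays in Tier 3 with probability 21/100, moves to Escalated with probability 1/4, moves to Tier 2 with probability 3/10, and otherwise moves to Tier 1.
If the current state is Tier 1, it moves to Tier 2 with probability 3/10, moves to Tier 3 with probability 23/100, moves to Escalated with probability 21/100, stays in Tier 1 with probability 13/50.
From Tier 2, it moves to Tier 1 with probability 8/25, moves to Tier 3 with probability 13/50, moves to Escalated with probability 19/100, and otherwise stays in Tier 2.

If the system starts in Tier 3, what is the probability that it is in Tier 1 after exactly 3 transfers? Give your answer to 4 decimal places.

0.2721

Propagate the distribution vector 3 transfers from Tier 3.
After 0 transfers: (0.0000, 1.0000, 0.0000, 0.0000)
After 1 transfer: (0.2500, 0.2100, 0.2400, 0.3000)
After 2 transfers: (0.2174, 0.2298, 0.2738, 0.2790)
After 3 transfers: (0.2180, 0.2294, 0.2721, 0.2805)
P(in Tier 1 after 3 transfers) = 0.2721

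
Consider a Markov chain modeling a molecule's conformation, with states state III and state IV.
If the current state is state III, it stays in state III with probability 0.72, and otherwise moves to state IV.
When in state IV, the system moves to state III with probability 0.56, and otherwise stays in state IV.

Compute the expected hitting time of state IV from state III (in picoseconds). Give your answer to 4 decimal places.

Let t(s) be the expected number of picoseconds to first reach state IV from state s, with t(state IV) = 0. Conditioning on the first picosecond:
t(state III) = 1 + 0.72·t(state III)
Solving: t(state III) = 3.5714.
Expected picoseconds from state III to state IV: 3.5714.

3.5714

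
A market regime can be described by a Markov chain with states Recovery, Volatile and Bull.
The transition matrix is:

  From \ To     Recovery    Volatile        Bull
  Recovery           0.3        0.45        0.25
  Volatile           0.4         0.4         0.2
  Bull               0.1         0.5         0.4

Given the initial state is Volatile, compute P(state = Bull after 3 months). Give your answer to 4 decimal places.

Propagate the distribution vector 3 months from Volatile.
After 0 months: (0.0000, 1.0000, 0.0000)
After 1 month: (0.4000, 0.4000, 0.2000)
After 2 months: (0.3000, 0.4400, 0.2600)
After 3 months: (0.2920, 0.4410, 0.2670)
P(in Bull after 3 months) = 0.2670

0.2670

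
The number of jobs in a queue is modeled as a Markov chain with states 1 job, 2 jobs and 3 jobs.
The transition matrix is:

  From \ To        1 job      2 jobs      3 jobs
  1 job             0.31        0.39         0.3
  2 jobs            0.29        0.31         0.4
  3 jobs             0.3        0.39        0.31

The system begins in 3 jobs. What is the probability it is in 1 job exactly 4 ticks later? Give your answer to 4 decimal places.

Propagate the distribution vector 4 ticks from 3 jobs.
After 0 ticks: (0.0000, 0.0000, 1.0000)
After 1 tick: (0.3000, 0.3900, 0.3100)
After 2 ticks: (0.2991, 0.3588, 0.3421)
After 3 ticks: (0.2994, 0.3613, 0.3393)
After 4 ticks: (0.2994, 0.3611, 0.3395)
P(in 1 job after 4 ticks) = 0.2994

0.2994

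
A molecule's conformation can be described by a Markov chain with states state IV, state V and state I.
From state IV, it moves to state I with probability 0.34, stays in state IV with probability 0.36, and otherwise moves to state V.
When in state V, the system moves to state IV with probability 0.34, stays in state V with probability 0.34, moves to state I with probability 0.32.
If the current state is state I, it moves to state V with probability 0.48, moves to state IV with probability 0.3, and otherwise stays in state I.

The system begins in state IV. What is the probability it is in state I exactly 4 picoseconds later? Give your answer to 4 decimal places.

Propagate the distribution vector 4 picoseconds from state IV.
After 0 picoseconds: (1.0000, 0.0000, 0.0000)
After 1 picosecond: (0.3600, 0.3000, 0.3400)
After 2 picoseconds: (0.3336, 0.3732, 0.2932)
After 3 picoseconds: (0.3349, 0.3677, 0.2974)
After 4 picoseconds: (0.3348, 0.3682, 0.2970)
P(in state I after 4 picoseconds) = 0.2970

0.2970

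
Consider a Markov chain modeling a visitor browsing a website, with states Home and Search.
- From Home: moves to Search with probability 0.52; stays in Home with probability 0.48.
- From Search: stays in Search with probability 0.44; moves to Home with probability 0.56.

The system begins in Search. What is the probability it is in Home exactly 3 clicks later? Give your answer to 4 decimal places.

0.5188

Propagate the distribution vector 3 clicks from Search.
After 0 clicks: (0.0000, 1.0000)
After 1 click: (0.5600, 0.4400)
After 2 clicks: (0.5152, 0.4848)
After 3 clicks: (0.5188, 0.4812)
P(in Home after 3 clicks) = 0.5188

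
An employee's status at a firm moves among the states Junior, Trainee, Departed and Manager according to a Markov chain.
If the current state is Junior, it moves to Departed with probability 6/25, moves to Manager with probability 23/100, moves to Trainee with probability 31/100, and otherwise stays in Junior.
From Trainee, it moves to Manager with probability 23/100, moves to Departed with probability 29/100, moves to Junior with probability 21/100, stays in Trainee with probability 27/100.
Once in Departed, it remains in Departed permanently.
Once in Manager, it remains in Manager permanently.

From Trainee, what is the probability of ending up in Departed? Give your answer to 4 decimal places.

Let h(s) be the probability of absorption at Departed starting from transient state s. Then h(Departed) = 1 and h(Manager) = 0. By first-step analysis:
h(Junior) = 0.22·h(Junior) + 0.31·h(Trainee) + 0.24·1 + 0.23·0
h(Trainee) = 0.21·h(Junior) + 0.27·h(Trainee) + 0.29·1 + 0.23·0
Solving: h(Junior) = 0.5257, h(Trainee) = 0.5485.
Starting from Trainee, the probability is 0.5485.

0.5485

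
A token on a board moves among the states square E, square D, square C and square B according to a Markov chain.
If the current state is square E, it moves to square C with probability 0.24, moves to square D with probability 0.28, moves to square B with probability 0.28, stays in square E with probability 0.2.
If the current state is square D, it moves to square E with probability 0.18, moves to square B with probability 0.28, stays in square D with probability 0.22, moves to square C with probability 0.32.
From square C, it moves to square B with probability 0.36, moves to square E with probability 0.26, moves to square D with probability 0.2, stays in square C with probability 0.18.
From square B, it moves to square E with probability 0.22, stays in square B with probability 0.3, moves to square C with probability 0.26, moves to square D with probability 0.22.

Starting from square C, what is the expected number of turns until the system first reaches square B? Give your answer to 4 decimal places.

3.0873

Let t(s) be the expected number of turns to first reach square B from state s, with t(square B) = 0. Conditioning on the first turn:
t(square E) = 1 + 0.2·t(square E) + 0.28·t(square D) + 0.24·t(square C)
t(square D) = 1 + 0.18·t(square E) + 0.22·t(square D) + 0.32·t(square C)
t(square C) = 1 + 0.26·t(square E) + 0.2·t(square D) + 0.18·t(square C)
Solving: t(square E) = 3.3378, t(square D) = 3.3189, t(square C) = 3.0873.
Expected turns from square C to square B: 3.0873.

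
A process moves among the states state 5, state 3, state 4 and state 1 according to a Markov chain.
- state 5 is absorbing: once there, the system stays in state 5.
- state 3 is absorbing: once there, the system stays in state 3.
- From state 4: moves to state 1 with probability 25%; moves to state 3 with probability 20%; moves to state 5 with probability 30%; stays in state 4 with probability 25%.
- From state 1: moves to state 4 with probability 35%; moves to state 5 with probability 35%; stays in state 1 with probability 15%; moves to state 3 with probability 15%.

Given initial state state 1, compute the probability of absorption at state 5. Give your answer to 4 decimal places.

0.6682

Let h(s) be the probability of absorption at state 5 starting from transient state s. Then h(state 5) = 1 and h(state 3) = 0. By first-step analysis:
h(state 4) = 0.3·1 + 0.2·0 + 0.25·h(state 4) + 0.25·h(state 1)
h(state 1) = 0.35·1 + 0.15·0 + 0.35·h(state 4) + 0.15·h(state 1)
Solving: h(state 4) = 0.6227, h(state 1) = 0.6682.
Starting from state 1, the probability is 0.6682.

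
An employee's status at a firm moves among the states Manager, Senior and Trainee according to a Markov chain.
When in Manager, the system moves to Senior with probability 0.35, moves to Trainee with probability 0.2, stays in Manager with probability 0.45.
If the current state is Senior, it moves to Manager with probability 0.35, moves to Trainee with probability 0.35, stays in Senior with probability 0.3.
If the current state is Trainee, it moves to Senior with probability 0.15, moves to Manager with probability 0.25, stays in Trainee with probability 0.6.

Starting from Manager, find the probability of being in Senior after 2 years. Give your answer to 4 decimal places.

0.2925

Sum over the intermediate state after 1 year:
P = P(Manager→Manager)·P(Manager→Senior) + P(Manager→Senior)·P(Senior→Senior) + P(Manager→Trainee)·P(Trainee→Senior)
  = 0.45×0.35 + 0.35×0.3 + 0.2×0.15
  = 0.1575 + 0.1050 + 0.0300 = 0.2925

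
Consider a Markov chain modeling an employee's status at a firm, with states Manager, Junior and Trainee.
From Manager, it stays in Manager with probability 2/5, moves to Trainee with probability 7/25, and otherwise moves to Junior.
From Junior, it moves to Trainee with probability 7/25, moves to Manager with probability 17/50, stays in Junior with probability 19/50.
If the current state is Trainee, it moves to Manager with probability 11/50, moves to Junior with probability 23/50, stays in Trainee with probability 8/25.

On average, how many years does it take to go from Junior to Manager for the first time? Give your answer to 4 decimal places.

3.2787

Let t(s) be the expected number of years to first reach Manager from state s, with t(Manager) = 0. Conditioning on the first year:
t(Junior) = 1 + 0.38·t(Junior) + 0.28·t(Trainee)
t(Trainee) = 1 + 0.46·t(Junior) + 0.32·t(Trainee)
Solving: t(Junior) = 3.2787, t(Trainee) = 3.6885.
Expected years from Junior to Manager: 3.2787.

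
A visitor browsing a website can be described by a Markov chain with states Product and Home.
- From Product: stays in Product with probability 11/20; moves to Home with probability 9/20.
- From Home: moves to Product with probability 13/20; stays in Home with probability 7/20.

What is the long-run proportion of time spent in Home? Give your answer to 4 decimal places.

0.4091

Let the stationary distribution be π with π = πP and π_1 + π_2 = 1.
π_1 = 0.55·π_1 + 0.65·π_2
Solving with the normalization constraint gives π = (0.5909, 0.4091).
So the stationary probability of Home is 0.4091.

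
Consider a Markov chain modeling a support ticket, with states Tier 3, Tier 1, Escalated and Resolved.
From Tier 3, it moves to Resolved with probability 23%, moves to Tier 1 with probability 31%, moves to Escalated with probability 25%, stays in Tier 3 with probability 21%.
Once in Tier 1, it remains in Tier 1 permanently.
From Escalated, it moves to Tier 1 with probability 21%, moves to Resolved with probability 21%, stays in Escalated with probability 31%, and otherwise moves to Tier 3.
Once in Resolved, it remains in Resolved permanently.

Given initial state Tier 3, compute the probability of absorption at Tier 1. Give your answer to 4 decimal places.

0.5578

Let h(s) be the probability of absorption at Tier 1 starting from transient state s. Then h(Tier 1) = 1 and h(Resolved) = 0. By first-step analysis:
h(Tier 3) = 0.21·h(Tier 3) + 0.31·1 + 0.25·h(Escalated) + 0.23·0
h(Escalated) = 0.27·h(Tier 3) + 0.21·1 + 0.31·h(Escalated) + 0.21·0
Solving: h(Tier 3) = 0.5578, h(Escalated) = 0.5226.
Starting from Tier 3, the probability is 0.5578.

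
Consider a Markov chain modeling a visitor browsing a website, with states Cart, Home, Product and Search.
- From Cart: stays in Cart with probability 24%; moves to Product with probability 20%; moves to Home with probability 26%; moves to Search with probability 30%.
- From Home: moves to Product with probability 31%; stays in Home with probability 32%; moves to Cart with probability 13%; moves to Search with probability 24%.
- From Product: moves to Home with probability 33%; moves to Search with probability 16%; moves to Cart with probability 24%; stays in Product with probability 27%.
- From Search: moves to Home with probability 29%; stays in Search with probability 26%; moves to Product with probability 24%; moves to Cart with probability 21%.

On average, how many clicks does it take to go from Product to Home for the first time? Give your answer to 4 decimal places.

3.2778

Let t(s) be the expected number of clicks to first reach Home from state s, with t(Home) = 0. Conditioning on the first click:
t(Cart) = 1 + 0.24·t(Cart) + 0.2·t(Product) + 0.3·t(Search)
t(Product) = 1 + 0.24·t(Cart) + 0.27·t(Product) + 0.16·t(Search)
t(Search) = 1 + 0.21·t(Cart) + 0.24·t(Product) + 0.26·t(Search)
Solving: t(Cart) = 3.5265, t(Product) = 3.2778, t(Search) = 3.4152.
Expected clicks from Product to Home: 3.2778.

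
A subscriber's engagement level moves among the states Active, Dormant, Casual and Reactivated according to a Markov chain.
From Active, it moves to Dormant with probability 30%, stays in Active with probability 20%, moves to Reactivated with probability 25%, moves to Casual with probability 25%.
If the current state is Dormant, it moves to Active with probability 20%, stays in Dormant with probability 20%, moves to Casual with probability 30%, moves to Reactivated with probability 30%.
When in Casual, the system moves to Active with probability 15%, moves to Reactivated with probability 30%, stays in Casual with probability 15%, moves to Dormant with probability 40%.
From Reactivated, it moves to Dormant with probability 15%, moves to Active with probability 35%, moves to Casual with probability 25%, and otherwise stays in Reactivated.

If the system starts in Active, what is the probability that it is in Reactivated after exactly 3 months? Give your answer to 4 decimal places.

0.2749

Propagate the distribution vector 3 months from Active.
After 0 months: (1.0000, 0.0000, 0.0000, 0.0000)
After 1 month: (0.2000, 0.3000, 0.2500, 0.2500)
After 2 months: (0.2250, 0.2575, 0.2400, 0.2775)
After 3 months: (0.2296, 0.2566, 0.2389, 0.2749)
P(in Reactivated after 3 months) = 0.2749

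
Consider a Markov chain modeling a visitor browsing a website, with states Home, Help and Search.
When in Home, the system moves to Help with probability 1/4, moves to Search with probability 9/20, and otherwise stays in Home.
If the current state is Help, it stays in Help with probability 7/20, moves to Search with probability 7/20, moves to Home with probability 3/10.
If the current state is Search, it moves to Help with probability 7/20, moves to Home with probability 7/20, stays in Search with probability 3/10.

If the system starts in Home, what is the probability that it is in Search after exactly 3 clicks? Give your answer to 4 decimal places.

Propagate the distribution vector 3 clicks from Home.
After 0 clicks: (1.0000, 0.0000, 0.0000)
After 1 click: (0.3000, 0.2500, 0.4500)
After 2 clicks: (0.3225, 0.3200, 0.3575)
After 3 clicks: (0.3179, 0.3178, 0.3644)
P(in Search after 3 clicks) = 0.3644

0.3644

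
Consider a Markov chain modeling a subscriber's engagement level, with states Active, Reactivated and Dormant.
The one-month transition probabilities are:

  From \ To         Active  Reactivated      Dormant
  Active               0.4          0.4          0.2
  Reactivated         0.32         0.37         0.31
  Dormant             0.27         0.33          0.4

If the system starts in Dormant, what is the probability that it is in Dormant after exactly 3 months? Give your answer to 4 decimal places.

Propagate the distribution vector 3 months from Dormant.
After 0 months: (0.0000, 0.0000, 1.0000)
After 1 month: (0.2700, 0.3300, 0.4000)
After 2 months: (0.3216, 0.3621, 0.3163)
After 3 months: (0.3299, 0.3670, 0.3031)
P(in Dormant after 3 months) = 0.3031

0.3031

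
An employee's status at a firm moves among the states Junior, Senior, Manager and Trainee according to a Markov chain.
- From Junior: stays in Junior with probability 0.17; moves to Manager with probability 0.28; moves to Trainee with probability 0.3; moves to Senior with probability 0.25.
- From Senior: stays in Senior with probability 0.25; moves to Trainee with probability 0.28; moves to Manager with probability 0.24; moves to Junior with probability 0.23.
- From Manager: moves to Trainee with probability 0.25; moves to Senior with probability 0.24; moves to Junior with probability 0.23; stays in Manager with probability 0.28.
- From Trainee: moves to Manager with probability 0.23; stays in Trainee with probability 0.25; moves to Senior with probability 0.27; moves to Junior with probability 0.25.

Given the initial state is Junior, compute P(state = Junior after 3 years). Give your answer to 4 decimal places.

Propagate the distribution vector 3 years from Junior.
After 0 years: (1.0000, 0.0000, 0.0000, 0.0000)
After 1 year: (0.1700, 0.2500, 0.2800, 0.3000)
After 2 years: (0.2258, 0.2532, 0.2550, 0.2660)
After 3 years: (0.2218, 0.2528, 0.2566, 0.2689)
P(in Junior after 3 years) = 0.2218

0.2218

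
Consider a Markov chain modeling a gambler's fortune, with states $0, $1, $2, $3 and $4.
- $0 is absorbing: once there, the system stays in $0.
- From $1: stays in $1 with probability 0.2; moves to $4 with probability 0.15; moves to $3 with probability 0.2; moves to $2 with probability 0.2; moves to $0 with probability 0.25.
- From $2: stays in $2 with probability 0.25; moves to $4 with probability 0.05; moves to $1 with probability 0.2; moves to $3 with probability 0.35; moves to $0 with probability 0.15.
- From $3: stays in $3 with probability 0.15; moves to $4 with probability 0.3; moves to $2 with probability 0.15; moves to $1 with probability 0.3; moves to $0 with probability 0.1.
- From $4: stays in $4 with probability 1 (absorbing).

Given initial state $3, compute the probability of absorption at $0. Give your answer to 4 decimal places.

Let h(s) be the probability of absorption at $0 starting from transient state s. Then h($0) = 1 and h($4) = 0. By first-step analysis:
h($1) = 0.25·1 + 0.2·h($1) + 0.2·h($2) + 0.2·h($3) + 0.15·0
h($2) = 0.15·1 + 0.2·h($1) + 0.25·h($2) + 0.35·h($3) + 0.05·0
h($3) = 0.1·1 + 0.3·h($1) + 0.15·h($2) + 0.15·h($3) + 0.3·0
Solving: h($1) = 0.5477, h($2) = 0.5352, h($3) = 0.4054.
Starting from $3, the probability is 0.4054.

0.4054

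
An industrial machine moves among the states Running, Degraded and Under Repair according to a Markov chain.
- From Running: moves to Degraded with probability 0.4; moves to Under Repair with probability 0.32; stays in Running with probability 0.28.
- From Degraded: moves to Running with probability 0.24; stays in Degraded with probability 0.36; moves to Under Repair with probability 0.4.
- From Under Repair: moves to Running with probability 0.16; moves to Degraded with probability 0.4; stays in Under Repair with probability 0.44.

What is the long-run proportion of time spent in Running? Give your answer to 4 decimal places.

0.2168

Let the stationary distribution be π with π = πP and π_1 + π_2 + π_3 = 1.
π_1 = 0.28·π_1 + 0.24·π_2 + 0.16·π_3
π_2 = 0.4·π_1 + 0.36·π_2 + 0.4·π_3
Solving with the normalization constraint gives π = (0.2168, 0.3846, 0.3986).
So the stationary probability of Running is 0.2168.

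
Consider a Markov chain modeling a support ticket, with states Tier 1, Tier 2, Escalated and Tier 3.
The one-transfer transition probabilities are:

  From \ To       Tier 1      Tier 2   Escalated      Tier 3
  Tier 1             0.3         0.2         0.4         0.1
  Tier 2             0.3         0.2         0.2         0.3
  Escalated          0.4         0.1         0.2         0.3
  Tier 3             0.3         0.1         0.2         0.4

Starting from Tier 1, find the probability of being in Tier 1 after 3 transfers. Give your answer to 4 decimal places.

Propagate the distribution vector 3 transfers from Tier 1.
After 0 transfers: (1.0000, 0.0000, 0.0000, 0.0000)
After 1 transfer: (0.3000, 0.2000, 0.4000, 0.1000)
After 2 transfers: (0.3400, 0.1500, 0.2600, 0.2500)
After 3 transfers: (0.3260, 0.1490, 0.2680, 0.2570)
P(in Tier 1 after 3 transfers) = 0.3260

0.3260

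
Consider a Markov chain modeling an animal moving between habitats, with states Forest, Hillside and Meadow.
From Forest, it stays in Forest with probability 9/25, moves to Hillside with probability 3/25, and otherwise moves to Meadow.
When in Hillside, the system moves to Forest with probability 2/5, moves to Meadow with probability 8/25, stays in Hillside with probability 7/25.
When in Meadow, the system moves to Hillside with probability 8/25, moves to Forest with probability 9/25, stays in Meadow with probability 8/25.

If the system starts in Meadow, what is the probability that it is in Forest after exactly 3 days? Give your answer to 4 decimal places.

Propagate the distribution vector 3 days from Meadow.
After 0 days: (0.0000, 0.0000, 1.0000)
After 1 day: (0.3600, 0.3200, 0.3200)
After 2 days: (0.3728, 0.2352, 0.3920)
After 3 days: (0.3694, 0.2360, 0.3946)
P(in Forest after 3 days) = 0.3694

0.3694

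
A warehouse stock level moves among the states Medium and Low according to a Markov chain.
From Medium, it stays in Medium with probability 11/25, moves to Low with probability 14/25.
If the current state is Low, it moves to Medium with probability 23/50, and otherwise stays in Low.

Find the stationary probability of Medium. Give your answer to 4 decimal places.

Let the stationary distribution be π with π = πP and π_1 + π_2 = 1.
π_1 = 0.44·π_1 + 0.46·π_2
Solving with the normalization constraint gives π = (0.4510, 0.5490).
So the stationary probability of Medium is 0.4510.

0.4510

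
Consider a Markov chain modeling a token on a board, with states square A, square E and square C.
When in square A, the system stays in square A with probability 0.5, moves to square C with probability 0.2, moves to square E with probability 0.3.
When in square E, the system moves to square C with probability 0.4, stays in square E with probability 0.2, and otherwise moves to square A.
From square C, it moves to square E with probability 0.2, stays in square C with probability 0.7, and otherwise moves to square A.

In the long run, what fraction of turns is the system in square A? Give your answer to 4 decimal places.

Let the stationary distribution be π with π = πP and π_1 + π_2 + π_3 = 1.
π_1 = 0.5·π_1 + 0.4·π_2 + 0.1·π_3
π_2 = 0.3·π_1 + 0.2·π_2 + 0.2·π_3
Solving with the normalization constraint gives π = (0.2807, 0.2281, 0.4912).
So the stationary probability of square A is 0.2807.

0.2807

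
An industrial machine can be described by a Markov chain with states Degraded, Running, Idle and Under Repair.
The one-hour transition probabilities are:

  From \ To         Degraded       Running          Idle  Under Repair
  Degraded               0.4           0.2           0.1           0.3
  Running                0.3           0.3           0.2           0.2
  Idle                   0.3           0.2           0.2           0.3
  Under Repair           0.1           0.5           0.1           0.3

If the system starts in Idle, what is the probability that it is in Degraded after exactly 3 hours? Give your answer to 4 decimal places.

Propagate the distribution vector 3 hours from Idle.
After 0 hours: (0.0000, 0.0000, 1.0000, 0.0000)
After 1 hour: (0.3000, 0.2000, 0.2000, 0.3000)
After 2 hours: (0.2700, 0.3100, 0.1400, 0.2800)
After 3 hours: (0.2710, 0.3150, 0.1450, 0.2690)
P(in Degraded after 3 hours) = 0.2710

0.2710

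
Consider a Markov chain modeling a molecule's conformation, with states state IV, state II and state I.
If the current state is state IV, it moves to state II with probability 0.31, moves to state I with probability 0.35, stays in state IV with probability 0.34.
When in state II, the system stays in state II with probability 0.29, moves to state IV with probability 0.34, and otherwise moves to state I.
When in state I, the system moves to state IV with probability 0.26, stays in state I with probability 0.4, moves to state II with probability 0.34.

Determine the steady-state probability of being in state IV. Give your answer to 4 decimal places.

0.3100

Let the stationary distribution be π with π = πP and π_1 + π_2 + π_3 = 1.
π_1 = 0.34·π_1 + 0.34·π_2 + 0.26·π_3
π_2 = 0.31·π_1 + 0.29·π_2 + 0.34·π_3
Solving with the normalization constraint gives π = (0.3100, 0.3150, 0.3751).
So the stationary probability of state IV is 0.3100.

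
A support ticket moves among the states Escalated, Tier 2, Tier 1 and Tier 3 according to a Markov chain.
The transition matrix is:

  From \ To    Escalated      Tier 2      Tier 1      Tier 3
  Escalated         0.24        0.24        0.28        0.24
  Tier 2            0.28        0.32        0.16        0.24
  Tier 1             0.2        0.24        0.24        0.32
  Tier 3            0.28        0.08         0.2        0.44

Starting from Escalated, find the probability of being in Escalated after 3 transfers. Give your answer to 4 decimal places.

0.2524

Propagate the distribution vector 3 transfers from Escalated.
After 0 transfers: (1.0000, 0.0000, 0.0000, 0.0000)
After 1 transfer: (0.2400, 0.2400, 0.2800, 0.2400)
After 2 transfers: (0.2480, 0.2208, 0.2208, 0.3104)
After 3 transfers: (0.2524, 0.2080, 0.2198, 0.3197)
P(in Escalated after 3 transfers) = 0.2524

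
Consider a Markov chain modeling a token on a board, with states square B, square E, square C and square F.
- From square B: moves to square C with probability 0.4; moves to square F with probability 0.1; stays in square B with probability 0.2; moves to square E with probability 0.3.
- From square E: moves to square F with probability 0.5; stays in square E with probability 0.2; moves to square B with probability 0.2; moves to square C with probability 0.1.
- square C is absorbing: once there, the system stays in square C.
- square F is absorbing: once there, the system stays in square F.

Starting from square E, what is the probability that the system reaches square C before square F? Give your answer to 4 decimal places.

0.2759

Let h(s) be the probability of absorption at square C starting from transient state s. Then h(square C) = 1 and h(square F) = 0. By first-step analysis:
h(square B) = 0.2·h(square B) + 0.3·h(square E) + 0.4·1 + 0.1·0
h(square E) = 0.2·h(square B) + 0.2·h(square E) + 0.1·1 + 0.5·0
Solving: h(square B) = 0.6034, h(square E) = 0.2759.
Starting from square E, the probability is 0.2759.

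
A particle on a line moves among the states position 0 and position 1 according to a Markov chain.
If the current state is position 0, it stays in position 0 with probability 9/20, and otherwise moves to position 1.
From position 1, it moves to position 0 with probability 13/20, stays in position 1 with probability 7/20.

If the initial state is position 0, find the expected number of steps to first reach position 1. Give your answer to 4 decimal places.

Let t(s) be the expected number of steps to first reach position 1 from state s, with t(position 1) = 0. Conditioning on the first step:
t(position 0) = 1 + 0.45·t(position 0)
Solving: t(position 0) = 1.8182.
Expected steps from position 0 to position 1: 1.8182.

1.8182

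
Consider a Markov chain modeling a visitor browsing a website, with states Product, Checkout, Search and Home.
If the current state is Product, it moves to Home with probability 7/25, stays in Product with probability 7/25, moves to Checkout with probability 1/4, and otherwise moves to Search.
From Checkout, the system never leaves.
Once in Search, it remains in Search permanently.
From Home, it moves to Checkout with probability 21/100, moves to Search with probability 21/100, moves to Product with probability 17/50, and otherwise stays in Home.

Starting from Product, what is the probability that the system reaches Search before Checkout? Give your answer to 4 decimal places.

Let h(s) be the probability of absorption at Search starting from transient state s. Then h(Search) = 1 and h(Checkout) = 0. By first-step analysis:
h(Product) = 0.28·h(Product) + 0.25·0 + 0.19·1 + 0.28·h(Home)
h(Home) = 0.34·h(Product) + 0.21·0 + 0.21·1 + 0.24·h(Home)
Solving: h(Product) = 0.4496, h(Home) = 0.4774.
Starting from Product, the probability is 0.4496.

0.4496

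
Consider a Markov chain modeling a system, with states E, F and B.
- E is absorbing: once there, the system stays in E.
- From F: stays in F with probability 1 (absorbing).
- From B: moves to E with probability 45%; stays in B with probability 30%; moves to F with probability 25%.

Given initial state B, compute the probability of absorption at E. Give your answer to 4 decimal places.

0.6429

Let h(s) be the probability of absorption at E starting from transient state s. Then h(E) = 1 and h(F) = 0. By first-step analysis:
h(B) = 0.45·1 + 0.25·0 + 0.3·h(B)
Solving: h(B) = 0.6429.
Starting from B, the probability is 0.6429.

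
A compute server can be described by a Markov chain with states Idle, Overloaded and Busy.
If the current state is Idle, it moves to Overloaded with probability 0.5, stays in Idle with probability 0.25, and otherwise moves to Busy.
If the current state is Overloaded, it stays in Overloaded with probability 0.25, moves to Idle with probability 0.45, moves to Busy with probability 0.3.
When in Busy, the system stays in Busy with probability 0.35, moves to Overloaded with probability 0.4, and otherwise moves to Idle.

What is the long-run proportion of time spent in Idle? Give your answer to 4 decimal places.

Let the stationary distribution be π with π = πP and π_1 + π_2 + π_3 = 1.
π_1 = 0.25·π_1 + 0.45·π_2 + 0.25·π_3
π_2 = 0.5·π_1 + 0.25·π_2 + 0.4·π_3
Solving with the normalization constraint gives π = (0.3252, 0.3761, 0.2987).
So the stationary probability of Idle is 0.3252.

0.3252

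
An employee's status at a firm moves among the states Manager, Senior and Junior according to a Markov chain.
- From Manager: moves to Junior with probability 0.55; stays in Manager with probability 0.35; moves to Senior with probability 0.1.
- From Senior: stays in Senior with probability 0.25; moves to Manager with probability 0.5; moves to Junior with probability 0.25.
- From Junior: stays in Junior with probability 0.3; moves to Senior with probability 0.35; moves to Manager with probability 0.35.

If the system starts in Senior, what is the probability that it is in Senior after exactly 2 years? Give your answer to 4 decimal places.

Sum over the intermediate state after 1 year:
P = P(Senior→Manager)·P(Manager→Senior) + P(Senior→Senior)·P(Senior→Senior) + P(Senior→Junior)·P(Junior→Senior)
  = 0.5×0.1 + 0.25×0.25 + 0.25×0.35
  = 0.0500 + 0.0625 + 0.0875 = 0.2000

0.2000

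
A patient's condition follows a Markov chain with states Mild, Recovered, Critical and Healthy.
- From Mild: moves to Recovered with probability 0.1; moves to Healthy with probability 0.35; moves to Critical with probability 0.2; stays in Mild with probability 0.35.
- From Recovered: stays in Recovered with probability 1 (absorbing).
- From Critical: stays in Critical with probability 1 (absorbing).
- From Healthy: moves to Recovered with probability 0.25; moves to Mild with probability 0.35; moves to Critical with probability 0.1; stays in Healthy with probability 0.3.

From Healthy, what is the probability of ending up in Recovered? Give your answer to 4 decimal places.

Let h(s) be the probability of absorption at Recovered starting from transient state s. Then h(Recovered) = 1 and h(Critical) = 0. By first-step analysis:
h(Mild) = 0.35·h(Mild) + 0.1·1 + 0.2·0 + 0.35·h(Healthy)
h(Healthy) = 0.35·h(Mild) + 0.25·1 + 0.1·0 + 0.3·h(Healthy)
Solving: h(Mild) = 0.4737, h(Healthy) = 0.5940.
Starting from Healthy, the probability is 0.5940.

0.5940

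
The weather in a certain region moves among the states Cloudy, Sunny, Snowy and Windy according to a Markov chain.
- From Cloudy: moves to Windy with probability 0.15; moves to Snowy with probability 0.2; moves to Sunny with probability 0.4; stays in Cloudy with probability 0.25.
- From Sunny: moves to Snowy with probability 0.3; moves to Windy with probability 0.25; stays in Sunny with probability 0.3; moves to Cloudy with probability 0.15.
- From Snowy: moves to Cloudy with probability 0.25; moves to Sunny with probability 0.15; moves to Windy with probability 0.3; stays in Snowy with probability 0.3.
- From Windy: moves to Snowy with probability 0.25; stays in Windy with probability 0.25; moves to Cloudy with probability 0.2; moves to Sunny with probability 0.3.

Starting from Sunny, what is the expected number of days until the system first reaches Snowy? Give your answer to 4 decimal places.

Let t(s) be the expected number of days to first reach Snowy from state s, with t(Snowy) = 0. Conditioning on the first day:
t(Cloudy) = 1 + 0.25·t(Cloudy) + 0.4·t(Sunny) + 0.15·t(Windy)
t(Sunny) = 1 + 0.15·t(Cloudy) + 0.3·t(Sunny) + 0.25·t(Windy)
t(Windy) = 1 + 0.2·t(Cloudy) + 0.3·t(Sunny) + 0.25·t(Windy)
Solving: t(Cloudy) = 4.0858, t(Sunny) = 3.6977, t(Windy) = 3.9019.
Expected days from Sunny to Snowy: 3.6977.

3.6977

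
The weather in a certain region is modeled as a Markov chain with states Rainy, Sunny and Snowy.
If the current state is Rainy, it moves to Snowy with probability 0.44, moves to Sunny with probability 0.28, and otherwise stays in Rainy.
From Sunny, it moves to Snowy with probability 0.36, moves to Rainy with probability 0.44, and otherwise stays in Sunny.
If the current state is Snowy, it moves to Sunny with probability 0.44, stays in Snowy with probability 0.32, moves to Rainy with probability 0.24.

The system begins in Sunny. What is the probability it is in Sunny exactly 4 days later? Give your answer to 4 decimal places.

Propagate the distribution vector 4 days from Sunny.
After 0 days: (0.0000, 1.0000, 0.0000)
After 1 day: (0.4400, 0.2000, 0.3600)
After 2 days: (0.2976, 0.3216, 0.3808)
After 3 days: (0.3162, 0.3152, 0.3686)
After 4 days: (0.3157, 0.3138, 0.3706)
P(in Sunny after 4 days) = 0.3138

0.3138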